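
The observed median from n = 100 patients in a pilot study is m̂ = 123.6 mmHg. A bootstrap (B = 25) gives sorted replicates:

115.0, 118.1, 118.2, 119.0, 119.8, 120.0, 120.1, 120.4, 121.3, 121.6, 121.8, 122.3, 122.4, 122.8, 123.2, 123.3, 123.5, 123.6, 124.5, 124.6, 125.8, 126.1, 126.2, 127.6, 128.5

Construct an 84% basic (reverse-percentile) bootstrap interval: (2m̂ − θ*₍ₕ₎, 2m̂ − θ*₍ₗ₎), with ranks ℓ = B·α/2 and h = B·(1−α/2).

(121.0, 129.1)

Percentile endpoints at ranks 2 and 23: θ*₍2₎ = 118.1, θ*₍23₎ = 126.2.
Basic interval reflects these around m̂:
  lower = 2 × 123.6 − 126.2 = 121.0
  upper = 2 × 123.6 − 118.1 = 129.1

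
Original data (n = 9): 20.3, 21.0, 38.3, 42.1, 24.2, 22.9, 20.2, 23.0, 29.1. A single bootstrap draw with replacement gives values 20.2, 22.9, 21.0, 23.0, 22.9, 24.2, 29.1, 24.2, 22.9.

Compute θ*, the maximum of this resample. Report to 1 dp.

Maximum = 29.1

θ* = 29.1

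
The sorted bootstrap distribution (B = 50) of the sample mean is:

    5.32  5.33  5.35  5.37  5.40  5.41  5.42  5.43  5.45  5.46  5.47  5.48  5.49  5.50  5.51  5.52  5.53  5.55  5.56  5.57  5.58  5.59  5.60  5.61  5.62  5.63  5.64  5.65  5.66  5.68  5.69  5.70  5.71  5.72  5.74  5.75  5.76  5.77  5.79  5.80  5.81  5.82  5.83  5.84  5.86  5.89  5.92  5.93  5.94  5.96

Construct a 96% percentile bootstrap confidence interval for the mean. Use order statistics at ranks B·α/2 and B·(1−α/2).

α = 0.04; lower rank = 50 × 0.020 = 1; upper rank = 50 × 0.980 = 49.
The 1st smallest replicate is 5.32; the 49th is 5.94.

(5.32, 5.94)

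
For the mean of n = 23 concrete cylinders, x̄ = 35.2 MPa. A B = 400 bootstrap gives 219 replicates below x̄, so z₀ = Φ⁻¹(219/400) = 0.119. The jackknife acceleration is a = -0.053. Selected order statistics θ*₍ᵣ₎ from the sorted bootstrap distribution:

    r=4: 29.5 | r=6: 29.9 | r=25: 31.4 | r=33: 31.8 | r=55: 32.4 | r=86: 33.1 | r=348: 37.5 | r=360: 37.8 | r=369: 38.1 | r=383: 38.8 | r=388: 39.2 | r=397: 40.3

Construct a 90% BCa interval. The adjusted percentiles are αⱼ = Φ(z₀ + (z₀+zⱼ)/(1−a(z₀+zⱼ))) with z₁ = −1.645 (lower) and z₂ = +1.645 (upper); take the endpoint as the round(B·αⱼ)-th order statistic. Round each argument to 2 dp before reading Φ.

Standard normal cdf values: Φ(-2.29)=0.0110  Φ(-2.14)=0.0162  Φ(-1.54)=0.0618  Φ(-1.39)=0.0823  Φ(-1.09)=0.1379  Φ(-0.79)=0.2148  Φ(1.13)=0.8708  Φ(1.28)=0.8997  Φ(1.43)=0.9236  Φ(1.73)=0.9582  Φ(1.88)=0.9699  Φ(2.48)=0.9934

(31.4, 38.8)

Lower: z₀ + z₁ = 0.119 + (-1.645) = -1.526; 1 − a(z₀+z₁) = 1 − (-0.053)(-1.526) = 0.9191; argument = 0.119 + (-1.526)/0.9191 = -1.5413 → -1.54.
α₁ = Φ(-1.54) = 0.0618; rank = round(400 × 0.0618) = 25; θ*₍25₎ = 31.4.
Upper: z₀ + z₂ = 1.764; 1 − a(z₀+z₂) = 1.0935; argument = 1.7322 → 1.73; α₂ = 0.9582; rank = 383; θ*₍383₎ = 38.8.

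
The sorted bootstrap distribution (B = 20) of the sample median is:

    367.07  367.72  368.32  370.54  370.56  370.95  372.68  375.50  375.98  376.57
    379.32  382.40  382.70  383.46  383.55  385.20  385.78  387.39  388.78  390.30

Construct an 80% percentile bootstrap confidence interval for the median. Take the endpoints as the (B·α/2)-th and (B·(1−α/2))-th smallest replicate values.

α = 0.20; lower rank = 20 × 0.100 = 2; upper rank = 20 × 0.900 = 18.
The 2nd smallest replicate is 367.72; the 18th is 387.39.

(367.72, 387.39)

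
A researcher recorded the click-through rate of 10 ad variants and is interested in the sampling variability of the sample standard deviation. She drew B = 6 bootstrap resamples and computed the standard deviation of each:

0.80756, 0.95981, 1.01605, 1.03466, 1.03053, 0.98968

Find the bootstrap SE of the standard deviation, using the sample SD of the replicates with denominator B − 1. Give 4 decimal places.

SE* = 0.0858

Bootstrap SE is the standard deviation of the 6 replicate standard deviations.
Mean of replicates: (0.80756 + 0.95981 + 1.01605 + 1.03466 + 1.03053 + 0.98968) / 6 = 5.838290 / 6 = 0.973048
Sum of squared deviations: (−0.165488)² + (−0.013238)² + (+0.043002)² + (+0.061612)² + (+0.057482)² + (+0.016632)² = 0.036788
Variance = 0.036788 / 5 = 0.007358
SE* = √0.007358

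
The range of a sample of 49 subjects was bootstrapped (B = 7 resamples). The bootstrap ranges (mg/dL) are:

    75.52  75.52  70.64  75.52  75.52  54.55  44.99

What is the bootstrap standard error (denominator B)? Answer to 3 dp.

SE* = 11.598

Bootstrap SE is the standard deviation of the 7 replicate ranges.
Mean of replicates: (75.52 + 75.52 + 70.64 + 75.52 + 75.52 + 54.55 + 44.99) / 7 = 472.2600 / 7 = 67.4657
Sum of squared deviations: (+8.0543)² + (+8.0543)² + (+3.1743)² + (+8.0543)² + (+8.0543)² + (−12.9157)² + (−22.4757)² = 941.5356
Variance = 941.5356 / 7 = 134.5051
SE* = √134.5051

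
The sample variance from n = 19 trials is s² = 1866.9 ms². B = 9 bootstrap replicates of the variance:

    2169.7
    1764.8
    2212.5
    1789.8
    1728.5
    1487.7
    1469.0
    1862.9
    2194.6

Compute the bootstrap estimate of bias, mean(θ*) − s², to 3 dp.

bias = −13.622

mean(θ*) = (2169.7 + 1764.8 + 2212.5 + 1789.8 + 1728.5 + 1487.7 + 1469.0 + 1862.9 + 2194.6) / 9 = 1853.2778
bias = 1853.2778 − 1866.9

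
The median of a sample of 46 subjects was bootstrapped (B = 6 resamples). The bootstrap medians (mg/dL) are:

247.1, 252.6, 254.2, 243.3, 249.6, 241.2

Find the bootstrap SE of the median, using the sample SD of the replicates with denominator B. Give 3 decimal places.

Bootstrap SE is the standard deviation of the 6 replicate medians.
Mean of replicates: (247.1 + 252.6 + 254.2 + 243.3 + 249.6 + 241.2) / 6 = 1488.0000 / 6 = 248.0000
Sum of squared deviations: (−0.9000)² + (+4.6000)² + (+6.2000)² + (−4.7000)² + (+1.6000)² + (−6.8000)² = 131.3000
Variance = 131.3000 / 6 = 21.8833
SE* = √21.8833

SE* = 4.678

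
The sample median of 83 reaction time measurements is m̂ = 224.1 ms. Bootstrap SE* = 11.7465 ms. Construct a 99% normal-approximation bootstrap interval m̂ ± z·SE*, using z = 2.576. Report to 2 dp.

Margin = 2.576 × 11.7465 = 30.259
Interval: 224.1 ± 30.259

(193.84, 254.36)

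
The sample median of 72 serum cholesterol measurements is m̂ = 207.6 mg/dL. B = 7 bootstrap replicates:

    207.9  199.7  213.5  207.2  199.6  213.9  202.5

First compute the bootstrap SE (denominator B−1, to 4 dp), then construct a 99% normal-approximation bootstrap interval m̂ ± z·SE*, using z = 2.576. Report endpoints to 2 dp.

(192.15, 223.05)

Mean of replicates = 206.3286; sum of squared deviations = 215.8543; SE* = √(215.8543/6) = 5.9980
Margin = 2.576 × 5.9980 = 15.451
Interval: 207.6 ± 15.451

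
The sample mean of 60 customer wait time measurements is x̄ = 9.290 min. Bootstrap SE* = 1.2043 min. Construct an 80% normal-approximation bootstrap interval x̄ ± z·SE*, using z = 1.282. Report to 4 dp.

(7.7461, 10.8339)

Margin = 1.282 × 1.2043 = 1.54391
Interval: 9.290 ± 1.54391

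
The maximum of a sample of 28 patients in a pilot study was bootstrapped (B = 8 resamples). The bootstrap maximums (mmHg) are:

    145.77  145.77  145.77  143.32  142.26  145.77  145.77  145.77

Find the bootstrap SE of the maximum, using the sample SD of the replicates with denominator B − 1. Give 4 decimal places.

Bootstrap SE is the standard deviation of the 8 replicate maximums.
Mean of replicates: (145.77 + 145.77 + 145.77 + 143.32 + 142.26 + 145.77 + 145.77 + 145.77) / 8 = 1160.20000 / 8 = 145.02500
Sum of squared deviations: (+0.74500)² + (+0.74500)² + (+0.74500)² + (−1.70500)² + (−2.76500)² + (+0.74500)² + (+0.74500)² + (+0.74500)² = 13.88240
Variance = 13.88240 / 7 = 1.98320
SE* = √1.98320

SE* = 1.4083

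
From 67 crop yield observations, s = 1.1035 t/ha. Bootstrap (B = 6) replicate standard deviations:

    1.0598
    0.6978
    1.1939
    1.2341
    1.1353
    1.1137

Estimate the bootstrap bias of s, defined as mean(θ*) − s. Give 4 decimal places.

mean(θ*) = (1.0598 + 0.6978 + 1.1939 + 1.2341 + 1.1353 + 1.1137) / 6 = 1.07243
bias = 1.07243 − 1.1035

bias = −0.0311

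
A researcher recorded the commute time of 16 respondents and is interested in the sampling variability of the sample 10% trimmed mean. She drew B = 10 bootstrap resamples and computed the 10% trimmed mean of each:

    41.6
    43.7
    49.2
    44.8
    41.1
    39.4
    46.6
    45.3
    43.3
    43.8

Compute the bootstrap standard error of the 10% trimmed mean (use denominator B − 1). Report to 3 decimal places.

Bootstrap SE is the standard deviation of the 10 replicate 10% trimmed means.
Mean of replicates: (41.6 + 43.7 + 49.2 + 44.8 + 41.1 + 39.4 + 46.6 + 45.3 + 43.3 + 43.8) / 10 = 438.8000 / 10 = 43.8800
Sum of squared deviations: (−2.2800)² + (−0.1800)² + (+5.3200)² + (+0.9200)² + (−2.7800)² + (−4.4800)² + (+2.7200)² + (+1.4200)² + (−0.5800)² + (−0.0800)² = 71.9360
Variance = 71.9360 / 9 = 7.9929
SE* = √7.9929

SE* = 2.827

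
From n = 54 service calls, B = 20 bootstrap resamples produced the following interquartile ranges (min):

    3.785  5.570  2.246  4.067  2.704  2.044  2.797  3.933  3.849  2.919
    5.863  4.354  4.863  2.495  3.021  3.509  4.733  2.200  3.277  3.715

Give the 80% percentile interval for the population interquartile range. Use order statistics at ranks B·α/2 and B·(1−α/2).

Sorted replicates: 2.044, 2.200, 2.246, 2.495, 2.704, 2.797, 2.919, 3.021, 3.277, 3.509, 3.715, 3.785, 3.849, 3.933, 4.067, 4.354, 4.733, 4.863, 5.570, 5.863
α = 0.20; lower rank = 20 × 0.100 = 2; upper rank = 20 × 0.900 = 18.
The 2nd smallest replicate is 2.200; the 18th is 4.863.

(2.200, 4.863)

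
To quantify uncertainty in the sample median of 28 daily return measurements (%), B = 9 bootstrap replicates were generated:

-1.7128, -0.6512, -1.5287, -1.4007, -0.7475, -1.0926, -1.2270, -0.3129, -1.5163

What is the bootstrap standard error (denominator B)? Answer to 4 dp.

SE* = 0.4441

Bootstrap SE is the standard deviation of the 9 replicate medians.
Mean of replicates: ((-1.7128) + (-0.6512) + (-1.5287) + (-1.4007) + (-0.7475) + (-1.0926) + (-1.2270) + (-0.3129) + (-1.5163)) / 9 = -10.18970 / 9 = -1.13219
Sum of squared deviations: (−0.58061)² + (+0.48099)² + (−0.39651)² + (−0.26851)² + (+0.38469)² + (+0.03959)² + (−0.09481)² + (+0.81929)² + (−0.38411)² = 1.77510
Variance = 1.77510 / 9 = 0.19723
SE* = √0.19723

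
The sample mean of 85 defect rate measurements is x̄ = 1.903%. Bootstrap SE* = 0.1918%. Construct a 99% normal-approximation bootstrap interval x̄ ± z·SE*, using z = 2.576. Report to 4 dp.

(1.4089, 2.3971)

Margin = 2.576 × 0.1918 = 0.49408
Interval: 1.903 ± 0.49408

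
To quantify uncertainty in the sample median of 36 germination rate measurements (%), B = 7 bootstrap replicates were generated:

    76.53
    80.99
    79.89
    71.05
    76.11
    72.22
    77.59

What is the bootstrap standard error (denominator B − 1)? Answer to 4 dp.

Bootstrap SE is the standard deviation of the 7 replicate medians.
Mean of replicates: (76.53 + 80.99 + 79.89 + 71.05 + 76.11 + 72.22 + 77.59) / 7 = 534.38000 / 7 = 76.34000
Sum of squared deviations: (+0.19000)² + (+4.65000)² + (+3.55000)² + (−5.29000)² + (−0.23000)² + (−4.12000)² + (+1.25000)² = 80.83500
Variance = 80.83500 / 6 = 13.47250
SE* = √13.47250

SE* = 3.6705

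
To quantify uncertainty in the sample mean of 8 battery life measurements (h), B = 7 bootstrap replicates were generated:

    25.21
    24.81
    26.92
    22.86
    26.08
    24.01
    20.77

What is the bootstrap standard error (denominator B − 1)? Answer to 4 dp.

SE* = 2.0694

Bootstrap SE is the standard deviation of the 7 replicate means.
Mean of replicates: (25.21 + 24.81 + 26.92 + 22.86 + 26.08 + 24.01 + 20.77) / 7 = 170.66000 / 7 = 24.38000
Sum of squared deviations: (+0.83000)² + (+0.43000)² + (+2.54000)² + (−1.52000)² + (+1.70000)² + (−0.37000)² + (−3.61000)² = 25.69480
Variance = 25.69480 / 6 = 4.28247
SE* = √4.28247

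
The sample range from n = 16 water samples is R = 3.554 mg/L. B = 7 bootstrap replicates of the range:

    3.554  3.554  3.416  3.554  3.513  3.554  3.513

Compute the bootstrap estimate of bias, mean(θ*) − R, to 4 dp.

bias = −0.0314

mean(θ*) = (3.554 + 3.554 + 3.416 + 3.554 + 3.513 + 3.554 + 3.513) / 7 = 3.52257
bias = 3.52257 − 3.554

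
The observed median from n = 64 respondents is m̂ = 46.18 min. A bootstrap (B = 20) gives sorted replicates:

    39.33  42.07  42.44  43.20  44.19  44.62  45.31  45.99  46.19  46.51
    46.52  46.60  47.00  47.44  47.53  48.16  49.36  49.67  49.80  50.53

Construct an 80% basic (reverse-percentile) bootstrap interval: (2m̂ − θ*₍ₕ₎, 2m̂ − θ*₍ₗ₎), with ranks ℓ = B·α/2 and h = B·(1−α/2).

(42.69, 50.29)

Percentile endpoints at ranks 2 and 18: θ*₍2₎ = 42.07, θ*₍18₎ = 49.67.
Basic interval reflects these around m̂:
  lower = 2 × 46.18 − 49.67 = 42.69
  upper = 2 × 46.18 − 42.07 = 50.29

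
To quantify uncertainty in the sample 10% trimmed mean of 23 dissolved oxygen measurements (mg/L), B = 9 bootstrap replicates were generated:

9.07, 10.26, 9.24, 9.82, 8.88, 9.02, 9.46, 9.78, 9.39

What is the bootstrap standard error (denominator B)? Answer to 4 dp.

SE* = 0.4219

Bootstrap SE is the standard deviation of the 9 replicate 10% trimmed means.
Mean of replicates: (9.07 + 10.26 + 9.24 + 9.82 + 8.88 + 9.02 + 9.46 + 9.78 + 9.39) / 9 = 84.92000 / 9 = 9.43556
Sum of squared deviations: (−0.36556)² + (+0.82444)² + (−0.19556)² + (+0.38444)² + (−0.55556)² + (−0.41556)² + (+0.02444)² + (+0.34444)² + (−0.04556)² = 1.60202
Variance = 1.60202 / 9 = 0.17800
SE* = √0.17800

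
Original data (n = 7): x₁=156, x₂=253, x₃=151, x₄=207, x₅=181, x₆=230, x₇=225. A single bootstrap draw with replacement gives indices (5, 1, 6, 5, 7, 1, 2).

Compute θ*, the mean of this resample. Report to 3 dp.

θ* = 197.429

Resample values: 181, 156, 230, 181, 225, 156, 253.
Mean = (181 + 156 + 230 + 181 + 225 + 156 + 253) / 7 = 1382.0 / 7 = 197.429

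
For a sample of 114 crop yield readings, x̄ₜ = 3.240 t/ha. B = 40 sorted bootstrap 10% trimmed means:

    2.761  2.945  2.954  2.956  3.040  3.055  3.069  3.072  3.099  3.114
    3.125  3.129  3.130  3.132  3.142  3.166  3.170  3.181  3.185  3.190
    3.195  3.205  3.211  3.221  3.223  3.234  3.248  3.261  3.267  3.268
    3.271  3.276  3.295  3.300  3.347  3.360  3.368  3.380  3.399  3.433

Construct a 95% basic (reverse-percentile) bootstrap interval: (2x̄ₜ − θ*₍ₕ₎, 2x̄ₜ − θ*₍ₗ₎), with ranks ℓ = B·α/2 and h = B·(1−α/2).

Percentile endpoints at ranks 1 and 39: θ*₍1₎ = 2.761, θ*₍39₎ = 3.399.
Basic interval reflects these around x̄ₜ:
  lower = 2 × 3.240 − 3.399 = 3.081
  upper = 2 × 3.240 − 2.761 = 3.719

(3.081, 3.719)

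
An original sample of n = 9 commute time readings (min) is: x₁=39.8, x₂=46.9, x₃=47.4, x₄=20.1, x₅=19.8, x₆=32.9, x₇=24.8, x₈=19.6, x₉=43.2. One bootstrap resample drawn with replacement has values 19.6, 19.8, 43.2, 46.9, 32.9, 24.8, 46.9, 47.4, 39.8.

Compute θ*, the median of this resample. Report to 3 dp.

θ* = 39.800

Sorted: 19.6, 19.8, 24.8, 32.9, 39.8, 43.2, 46.9, 46.9, 47.4
Median = middle value = 39.800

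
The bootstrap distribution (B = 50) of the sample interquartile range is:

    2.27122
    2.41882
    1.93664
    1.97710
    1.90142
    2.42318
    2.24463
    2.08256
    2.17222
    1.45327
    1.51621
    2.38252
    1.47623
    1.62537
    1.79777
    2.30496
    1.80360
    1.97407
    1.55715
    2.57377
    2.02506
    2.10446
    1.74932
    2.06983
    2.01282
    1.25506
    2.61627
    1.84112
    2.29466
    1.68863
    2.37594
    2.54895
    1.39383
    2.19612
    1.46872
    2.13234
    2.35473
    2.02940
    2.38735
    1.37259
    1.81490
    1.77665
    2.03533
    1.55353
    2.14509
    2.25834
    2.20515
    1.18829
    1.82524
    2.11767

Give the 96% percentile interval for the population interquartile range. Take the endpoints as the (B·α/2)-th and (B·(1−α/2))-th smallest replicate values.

Sorted replicates: 1.18829, 1.25506, 1.37259, 1.39383, 1.45327, 1.46872, 1.47623, 1.51621, 1.55353, 1.55715, 1.62537, 1.68863, 1.74932, 1.77665, 1.79777, 1.80360, 1.81490, 1.82524, 1.84112, 1.90142, 1.93664, 1.97407, 1.97710, 2.01282, 2.02506, 2.02940, 2.03533, 2.06983, 2.08256, 2.10446, 2.11767, 2.13234, 2.14509, 2.17222, 2.19612, 2.20515, 2.24463, 2.25834, 2.27122, 2.29466, 2.30496, 2.35473, 2.37594, 2.38252, 2.38735, 2.41882, 2.42318, 2.54895, 2.57377, 2.61627
α = 0.04; lower rank = 50 × 0.020 = 1; upper rank = 50 × 0.980 = 49.
The 1st smallest replicate is 1.18829; the 49th is 2.57377.

(1.18829, 2.57377)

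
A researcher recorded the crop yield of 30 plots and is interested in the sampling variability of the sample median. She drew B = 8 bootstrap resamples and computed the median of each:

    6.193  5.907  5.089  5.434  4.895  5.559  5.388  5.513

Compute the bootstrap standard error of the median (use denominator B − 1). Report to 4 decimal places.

SE* = 0.4143

Bootstrap SE is the standard deviation of the 8 replicate medians.
Mean of replicates: (6.193 + 5.907 + 5.089 + 5.434 + 4.895 + 5.559 + 5.388 + 5.513) / 8 = 43.97800 / 8 = 5.49725
Sum of squared deviations: (+0.69575)² + (+0.40975)² + (−0.40825)² + (−0.06325)² + (−0.60225)² + (+0.06175)² + (−0.10925)² + (+0.01575)² = 1.20133
Variance = 1.20133 / 7 = 0.17162
SE* = √0.17162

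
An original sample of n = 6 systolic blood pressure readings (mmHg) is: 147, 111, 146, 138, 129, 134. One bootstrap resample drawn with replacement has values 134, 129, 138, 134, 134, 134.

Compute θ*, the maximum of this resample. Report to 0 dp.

θ* = 138

Maximum = 138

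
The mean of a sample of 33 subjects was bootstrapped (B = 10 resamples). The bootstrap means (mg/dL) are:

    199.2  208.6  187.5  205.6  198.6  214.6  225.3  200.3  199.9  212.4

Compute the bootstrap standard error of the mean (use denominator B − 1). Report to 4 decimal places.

Bootstrap SE is the standard deviation of the 10 replicate means.
Mean of replicates: (199.2 + 208.6 + 187.5 + 205.6 + 198.6 + 214.6 + 225.3 + 200.3 + 199.9 + 212.4) / 10 = 2052.00000 / 10 = 205.20000
Sum of squared deviations: (−6.00000)² + (+3.40000)² + (−17.70000)² + (+0.40000)² + (−6.60000)² + (+9.40000)² + (+20.10000)² + (−4.90000)² + (−5.30000)² + (+7.20000)² = 1000.88000
Variance = 1000.88000 / 9 = 111.20889
SE* = √111.20889

SE* = 10.5456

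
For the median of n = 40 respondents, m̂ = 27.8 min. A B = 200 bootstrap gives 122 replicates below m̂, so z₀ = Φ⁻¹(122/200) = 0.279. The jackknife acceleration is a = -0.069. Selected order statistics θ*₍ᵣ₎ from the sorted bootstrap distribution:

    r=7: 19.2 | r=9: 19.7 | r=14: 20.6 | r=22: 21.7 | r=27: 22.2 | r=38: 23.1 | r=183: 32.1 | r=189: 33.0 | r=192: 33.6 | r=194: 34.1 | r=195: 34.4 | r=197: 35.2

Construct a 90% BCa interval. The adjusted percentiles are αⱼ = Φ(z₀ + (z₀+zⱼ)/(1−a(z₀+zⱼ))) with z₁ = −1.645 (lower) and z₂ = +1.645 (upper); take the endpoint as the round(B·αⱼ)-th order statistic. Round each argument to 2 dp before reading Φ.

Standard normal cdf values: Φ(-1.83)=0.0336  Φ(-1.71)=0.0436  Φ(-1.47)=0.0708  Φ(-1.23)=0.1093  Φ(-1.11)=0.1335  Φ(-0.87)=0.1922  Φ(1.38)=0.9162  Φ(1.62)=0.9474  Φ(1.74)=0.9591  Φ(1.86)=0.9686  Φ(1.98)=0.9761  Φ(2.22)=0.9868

(21.7, 34.4)

Lower: z₀ + z₁ = 0.279 + (-1.645) = -1.366; 1 − a(z₀+z₁) = 1 − (-0.069)(-1.366) = 0.9057; argument = 0.279 + (-1.366)/0.9057 = -1.2291 → -1.23.
α₁ = Φ(-1.23) = 0.1093; rank = round(200 × 0.1093) = 22; θ*₍22₎ = 21.7.
Upper: z₀ + z₂ = 1.924; 1 − a(z₀+z₂) = 1.1328; argument = 1.9775 → 1.98; α₂ = 0.9761; rank = 195; θ*₍195₎ = 34.4.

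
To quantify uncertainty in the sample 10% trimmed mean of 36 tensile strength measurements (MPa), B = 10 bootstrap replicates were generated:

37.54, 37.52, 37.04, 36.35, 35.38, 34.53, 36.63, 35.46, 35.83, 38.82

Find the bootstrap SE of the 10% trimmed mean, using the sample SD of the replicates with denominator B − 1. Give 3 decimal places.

Bootstrap SE is the standard deviation of the 10 replicate 10% trimmed means.
Mean of replicates: (37.54 + 37.52 + 37.04 + 36.35 + 35.38 + 34.53 + 36.63 + 35.46 + 35.83 + 38.82) / 10 = 365.1000 / 10 = 36.5100
Sum of squared deviations: (+1.0300)² + (+1.0100)² + (+0.5300)² + (−0.1600)² + (−1.1300)² + (−1.9800)² + (+0.1200)² + (−1.0500)² + (−0.6800)² + (+2.3100)² = 14.5002
Variance = 14.5002 / 9 = 1.6111
SE* = √1.6111

SE* = 1.269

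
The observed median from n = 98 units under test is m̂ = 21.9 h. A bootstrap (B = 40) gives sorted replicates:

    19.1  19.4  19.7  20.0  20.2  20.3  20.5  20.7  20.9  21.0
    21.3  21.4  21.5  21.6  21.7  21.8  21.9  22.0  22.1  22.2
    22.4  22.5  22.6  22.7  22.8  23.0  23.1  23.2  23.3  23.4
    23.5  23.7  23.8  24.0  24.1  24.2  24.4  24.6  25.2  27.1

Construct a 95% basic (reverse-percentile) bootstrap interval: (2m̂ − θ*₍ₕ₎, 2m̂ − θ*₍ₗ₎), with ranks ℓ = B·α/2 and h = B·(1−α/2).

(18.6, 24.7)

Percentile endpoints at ranks 1 and 39: θ*₍1₎ = 19.1, θ*₍39₎ = 25.2.
Basic interval reflects these around m̂:
  lower = 2 × 21.9 − 25.2 = 18.6
  upper = 2 × 21.9 − 19.1 = 24.7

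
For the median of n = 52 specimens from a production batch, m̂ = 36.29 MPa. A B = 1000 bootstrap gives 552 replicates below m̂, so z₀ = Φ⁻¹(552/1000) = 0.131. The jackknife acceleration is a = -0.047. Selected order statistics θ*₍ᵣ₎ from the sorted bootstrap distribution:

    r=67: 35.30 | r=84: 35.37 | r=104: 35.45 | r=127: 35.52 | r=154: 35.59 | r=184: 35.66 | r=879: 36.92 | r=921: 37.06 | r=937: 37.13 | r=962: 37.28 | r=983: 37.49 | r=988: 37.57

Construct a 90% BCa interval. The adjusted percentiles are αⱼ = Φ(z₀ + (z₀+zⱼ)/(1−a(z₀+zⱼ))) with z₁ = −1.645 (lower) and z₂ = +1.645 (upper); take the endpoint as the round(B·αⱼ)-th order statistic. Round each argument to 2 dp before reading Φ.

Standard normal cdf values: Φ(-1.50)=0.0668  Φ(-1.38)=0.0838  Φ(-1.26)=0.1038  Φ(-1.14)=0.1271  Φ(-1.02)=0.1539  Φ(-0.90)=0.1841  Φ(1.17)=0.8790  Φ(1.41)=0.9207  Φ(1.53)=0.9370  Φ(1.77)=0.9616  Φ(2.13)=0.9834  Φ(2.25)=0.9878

(35.30, 37.28)

Lower: z₀ + z₁ = 0.131 + (-1.645) = -1.514; 1 − a(z₀+z₁) = 1 − (-0.047)(-1.514) = 0.9288; argument = 0.131 + (-1.514)/0.9288 = -1.4990 → -1.50.
α₁ = Φ(-1.50) = 0.0668; rank = round(1000 × 0.0668) = 67; θ*₍67₎ = 35.30.
Upper: z₀ + z₂ = 1.776; 1 − a(z₀+z₂) = 1.0835; argument = 1.7702 → 1.77; α₂ = 0.9616; rank = 962; θ*₍962₎ = 37.28.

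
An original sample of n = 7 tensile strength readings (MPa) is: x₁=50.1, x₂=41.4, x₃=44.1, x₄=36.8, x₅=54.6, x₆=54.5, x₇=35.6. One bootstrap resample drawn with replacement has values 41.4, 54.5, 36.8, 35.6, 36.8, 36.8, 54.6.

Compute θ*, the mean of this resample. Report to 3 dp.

Mean = (41.4 + 54.5 + 36.8 + 35.6 + 36.8 + 36.8 + 54.6) / 7 = 296.50 / 7 = 42.357

θ* = 42.357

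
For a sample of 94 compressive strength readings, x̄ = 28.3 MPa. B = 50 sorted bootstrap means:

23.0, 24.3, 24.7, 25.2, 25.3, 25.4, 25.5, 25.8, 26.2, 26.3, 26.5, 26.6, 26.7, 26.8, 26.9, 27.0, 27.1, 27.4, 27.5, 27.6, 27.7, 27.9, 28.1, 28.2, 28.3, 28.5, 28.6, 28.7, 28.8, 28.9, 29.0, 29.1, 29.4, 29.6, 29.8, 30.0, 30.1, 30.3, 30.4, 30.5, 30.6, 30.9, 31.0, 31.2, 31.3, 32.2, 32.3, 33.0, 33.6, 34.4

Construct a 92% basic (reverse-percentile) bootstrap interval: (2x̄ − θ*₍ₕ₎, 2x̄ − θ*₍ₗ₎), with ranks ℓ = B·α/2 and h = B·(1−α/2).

(23.6, 32.3)

Percentile endpoints at ranks 2 and 48: θ*₍2₎ = 24.3, θ*₍48₎ = 33.0.
Basic interval reflects these around x̄:
  lower = 2 × 28.3 − 33.0 = 23.6
  upper = 2 × 28.3 − 24.3 = 32.3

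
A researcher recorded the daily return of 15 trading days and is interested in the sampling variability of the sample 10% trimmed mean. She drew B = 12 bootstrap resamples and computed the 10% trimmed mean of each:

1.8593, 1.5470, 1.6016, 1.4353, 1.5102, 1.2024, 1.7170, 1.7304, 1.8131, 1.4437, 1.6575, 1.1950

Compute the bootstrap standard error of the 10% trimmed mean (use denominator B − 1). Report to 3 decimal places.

Bootstrap SE is the standard deviation of the 12 replicate 10% trimmed means.
Mean of replicates: (1.8593 + 1.5470 + 1.6016 + 1.4353 + 1.5102 + 1.2024 + 1.7170 + 1.7304 + 1.8131 + 1.4437 + 1.6575 + 1.1950) / 12 = 18.71250 / 12 = 1.55937
Sum of squared deviations: (+0.29992)² + (−0.01238)² + (+0.04222)² + (−0.12407)² + (−0.04917)² + (−0.35698)² + (+0.15763)² + (+0.17102)² + (+0.25372)² + (−0.11567)² + (+0.09813)² + (−0.36437)² = 0.51138
Variance = 0.51138 / 11 = 0.04649
SE* = √0.04649

SE* = 0.216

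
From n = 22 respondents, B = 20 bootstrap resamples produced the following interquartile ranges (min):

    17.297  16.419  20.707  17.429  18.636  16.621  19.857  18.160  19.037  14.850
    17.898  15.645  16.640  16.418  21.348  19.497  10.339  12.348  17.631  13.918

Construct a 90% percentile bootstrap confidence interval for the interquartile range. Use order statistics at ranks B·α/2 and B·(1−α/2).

Sorted replicates: 10.339, 12.348, 13.918, 14.850, 15.645, 16.418, 16.419, 16.621, 16.640, 17.297, 17.429, 17.631, 17.898, 18.160, 18.636, 19.037, 19.497, 19.857, 20.707, 21.348
α = 0.10; lower rank = 20 × 0.050 = 1; upper rank = 20 × 0.950 = 19.
The 1st smallest replicate is 10.339; the 19th is 20.707.

(10.339, 20.707)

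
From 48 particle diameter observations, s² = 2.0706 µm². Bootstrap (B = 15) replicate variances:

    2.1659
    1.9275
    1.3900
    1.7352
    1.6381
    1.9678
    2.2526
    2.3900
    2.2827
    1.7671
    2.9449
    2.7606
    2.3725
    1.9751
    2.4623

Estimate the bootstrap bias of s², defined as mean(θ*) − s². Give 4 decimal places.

mean(θ*) = (2.1659 + 1.9275 + 1.3900 + 1.7352 + 1.6381 + 1.9678 + 2.2526 + 2.3900 + 2.2827 + 1.7671 + 2.9449 + 2.7606 + 2.3725 + 1.9751 + 2.4623) / 15 = 2.13549
bias = 2.13549 − 2.0706

bias = +0.0649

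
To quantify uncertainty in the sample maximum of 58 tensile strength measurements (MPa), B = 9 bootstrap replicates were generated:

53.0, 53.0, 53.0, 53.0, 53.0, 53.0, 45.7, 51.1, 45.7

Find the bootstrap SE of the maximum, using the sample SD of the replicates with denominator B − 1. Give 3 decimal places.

Bootstrap SE is the standard deviation of the 9 replicate maximums.
Mean of replicates: (53.0 + 53.0 + 53.0 + 53.0 + 53.0 + 53.0 + 45.7 + 51.1 + 45.7) / 9 = 460.5000 / 9 = 51.1667
Sum of squared deviations: (+1.8333)² + (+1.8333)² + (+1.8333)² + (+1.8333)² + (+1.8333)² + (+1.8333)² + (−5.4667)² + (−0.0667)² + (−5.4667)² = 79.9400
Variance = 79.9400 / 8 = 9.9925
SE* = √9.9925

SE* = 3.161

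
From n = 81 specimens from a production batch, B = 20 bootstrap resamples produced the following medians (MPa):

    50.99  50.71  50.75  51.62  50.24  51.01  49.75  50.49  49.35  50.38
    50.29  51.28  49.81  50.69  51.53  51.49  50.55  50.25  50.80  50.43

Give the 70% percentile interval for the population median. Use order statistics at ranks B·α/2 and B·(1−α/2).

Sorted replicates: 49.35, 49.75, 49.81, 50.24, 50.25, 50.29, 50.38, 50.43, 50.49, 50.55, 50.69, 50.71, 50.75, 50.80, 50.99, 51.01, 51.28, 51.49, 51.53, 51.62
α = 0.30; lower rank = 20 × 0.150 = 3; upper rank = 20 × 0.850 = 17.
The 3rd smallest replicate is 49.81; the 17th is 51.28.

(49.81, 51.28)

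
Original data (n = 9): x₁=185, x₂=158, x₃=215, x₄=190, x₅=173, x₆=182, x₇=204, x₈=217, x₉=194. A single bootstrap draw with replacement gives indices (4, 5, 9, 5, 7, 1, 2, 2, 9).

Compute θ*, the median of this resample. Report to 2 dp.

θ* = 185.00

Resample values: 190, 173, 194, 173, 204, 185, 158, 158, 194.
Sorted: 158, 158, 173, 173, 185, 190, 194, 194, 204
Median = middle value = 185.00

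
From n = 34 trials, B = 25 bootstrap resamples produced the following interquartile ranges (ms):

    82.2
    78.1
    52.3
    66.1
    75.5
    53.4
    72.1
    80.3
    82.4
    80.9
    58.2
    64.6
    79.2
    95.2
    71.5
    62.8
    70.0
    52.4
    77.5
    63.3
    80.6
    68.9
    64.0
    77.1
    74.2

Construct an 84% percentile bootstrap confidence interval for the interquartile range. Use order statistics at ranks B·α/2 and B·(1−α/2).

(52.4, 82.2)

Sorted replicates: 52.3, 52.4, 53.4, 58.2, 62.8, 63.3, 64.0, 64.6, 66.1, 68.9, 70.0, 71.5, 72.1, 74.2, 75.5, 77.1, 77.5, 78.1, 79.2, 80.3, 80.6, 80.9, 82.2, 82.4, 95.2
α = 0.16; lower rank = 25 × 0.080 = 2; upper rank = 25 × 0.920 = 23.
The 2nd smallest replicate is 52.4; the 23rd is 82.2.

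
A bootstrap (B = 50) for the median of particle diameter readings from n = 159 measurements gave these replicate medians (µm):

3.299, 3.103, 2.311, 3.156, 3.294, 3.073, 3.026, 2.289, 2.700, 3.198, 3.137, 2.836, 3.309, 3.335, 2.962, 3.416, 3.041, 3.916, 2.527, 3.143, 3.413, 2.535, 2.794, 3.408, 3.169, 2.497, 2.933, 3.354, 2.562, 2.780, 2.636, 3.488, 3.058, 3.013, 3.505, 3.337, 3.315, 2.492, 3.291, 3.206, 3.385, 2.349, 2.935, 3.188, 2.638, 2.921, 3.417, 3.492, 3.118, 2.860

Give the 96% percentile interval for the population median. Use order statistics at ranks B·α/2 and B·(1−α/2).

Sorted replicates: 2.289, 2.311, 2.349, 2.492, 2.497, 2.527, 2.535, 2.562, 2.636, 2.638, 2.700, 2.780, 2.794, 2.836, 2.860, 2.921, 2.933, 2.935, 2.962, 3.013, 3.026, 3.041, 3.058, 3.073, 3.103, 3.118, 3.137, 3.143, 3.156, 3.169, 3.188, 3.198, 3.206, 3.291, 3.294, 3.299, 3.309, 3.315, 3.335, 3.337, 3.354, 3.385, 3.408, 3.413, 3.416, 3.417, 3.488, 3.492, 3.505, 3.916
α = 0.04; lower rank = 50 × 0.020 = 1; upper rank = 50 × 0.980 = 49.
The 1st smallest replicate is 2.289; the 49th is 3.505.

(2.289, 3.505)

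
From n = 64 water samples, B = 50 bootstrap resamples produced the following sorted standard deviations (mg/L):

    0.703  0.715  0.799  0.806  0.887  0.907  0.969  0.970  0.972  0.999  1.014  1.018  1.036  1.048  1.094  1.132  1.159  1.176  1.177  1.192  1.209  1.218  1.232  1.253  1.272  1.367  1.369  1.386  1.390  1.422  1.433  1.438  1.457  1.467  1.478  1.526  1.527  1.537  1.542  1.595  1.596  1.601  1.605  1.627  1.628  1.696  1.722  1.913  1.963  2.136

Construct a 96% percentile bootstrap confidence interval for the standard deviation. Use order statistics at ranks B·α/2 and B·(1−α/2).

(0.703, 1.963)

α = 0.04; lower rank = 50 × 0.020 = 1; upper rank = 50 × 0.980 = 49.
The 1st smallest replicate is 0.703; the 49th is 1.963.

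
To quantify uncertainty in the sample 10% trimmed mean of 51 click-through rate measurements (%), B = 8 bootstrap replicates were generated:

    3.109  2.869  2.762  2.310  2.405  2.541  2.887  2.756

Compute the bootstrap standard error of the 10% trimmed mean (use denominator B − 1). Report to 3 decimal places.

Bootstrap SE is the standard deviation of the 8 replicate 10% trimmed means.
Mean of replicates: (3.109 + 2.869 + 2.762 + 2.310 + 2.405 + 2.541 + 2.887 + 2.756) / 8 = 21.6390 / 8 = 2.7049
Sum of squared deviations: (+0.4041)² + (+0.1641)² + (+0.0571)² + (−0.3949)² + (−0.2999)² + (−0.1639)² + (+0.1821)² + (+0.0511)² = 0.5020
Variance = 0.5020 / 7 = 0.0717
SE* = √0.0717

SE* = 0.268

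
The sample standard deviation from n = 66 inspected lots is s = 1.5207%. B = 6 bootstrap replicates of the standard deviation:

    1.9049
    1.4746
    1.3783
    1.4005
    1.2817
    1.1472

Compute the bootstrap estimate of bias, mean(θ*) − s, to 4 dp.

bias = −0.0895

mean(θ*) = (1.9049 + 1.4746 + 1.3783 + 1.4005 + 1.2817 + 1.1472) / 6 = 1.43120
bias = 1.43120 − 1.5207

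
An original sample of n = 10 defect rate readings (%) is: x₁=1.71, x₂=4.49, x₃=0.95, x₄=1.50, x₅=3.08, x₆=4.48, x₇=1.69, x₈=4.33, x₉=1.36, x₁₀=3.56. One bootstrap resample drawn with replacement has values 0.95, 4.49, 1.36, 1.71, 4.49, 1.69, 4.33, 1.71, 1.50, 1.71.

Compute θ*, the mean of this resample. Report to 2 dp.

Mean = (0.95 + 4.49 + 1.36 + 1.71 + 4.49 + 1.69 + 4.33 + 1.71 + 1.50 + 1.71) / 10 = 23.940 / 10 = 2.39

θ* = 2.39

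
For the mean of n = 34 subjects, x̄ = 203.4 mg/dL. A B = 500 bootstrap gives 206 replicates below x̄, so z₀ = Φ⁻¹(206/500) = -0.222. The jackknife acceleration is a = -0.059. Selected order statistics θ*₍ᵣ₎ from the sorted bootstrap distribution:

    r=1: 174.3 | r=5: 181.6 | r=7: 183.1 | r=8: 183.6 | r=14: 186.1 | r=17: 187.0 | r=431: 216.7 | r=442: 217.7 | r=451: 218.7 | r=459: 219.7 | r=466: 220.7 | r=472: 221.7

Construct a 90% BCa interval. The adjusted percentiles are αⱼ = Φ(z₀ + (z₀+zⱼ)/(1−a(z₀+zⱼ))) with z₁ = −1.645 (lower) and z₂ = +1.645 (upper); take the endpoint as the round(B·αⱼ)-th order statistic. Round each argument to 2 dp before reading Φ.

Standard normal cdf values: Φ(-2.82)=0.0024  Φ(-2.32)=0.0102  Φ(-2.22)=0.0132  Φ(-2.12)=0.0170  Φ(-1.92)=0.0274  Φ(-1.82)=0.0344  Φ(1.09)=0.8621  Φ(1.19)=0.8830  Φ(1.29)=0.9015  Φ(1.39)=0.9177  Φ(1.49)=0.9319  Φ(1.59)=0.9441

(181.6, 216.7)

Lower: z₀ + z₁ = -0.222 + (-1.645) = -1.867; 1 − a(z₀+z₁) = 1 − (-0.059)(-1.867) = 0.8898; argument = -0.222 + (-1.867)/0.8898 = -2.3201 → -2.32.
α₁ = Φ(-2.32) = 0.0102; rank = round(500 × 0.0102) = 5; θ*₍5₎ = 181.6.
Upper: z₀ + z₂ = 1.423; 1 − a(z₀+z₂) = 1.0840; argument = 1.0908 → 1.09; α₂ = 0.8621; rank = 431; θ*₍431₎ = 216.7.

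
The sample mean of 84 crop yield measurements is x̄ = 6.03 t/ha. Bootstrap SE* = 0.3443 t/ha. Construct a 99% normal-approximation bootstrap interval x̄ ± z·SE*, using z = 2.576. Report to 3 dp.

(5.143, 6.917)

Margin = 2.576 × 0.3443 = 0.8869
Interval: 6.03 ± 0.8869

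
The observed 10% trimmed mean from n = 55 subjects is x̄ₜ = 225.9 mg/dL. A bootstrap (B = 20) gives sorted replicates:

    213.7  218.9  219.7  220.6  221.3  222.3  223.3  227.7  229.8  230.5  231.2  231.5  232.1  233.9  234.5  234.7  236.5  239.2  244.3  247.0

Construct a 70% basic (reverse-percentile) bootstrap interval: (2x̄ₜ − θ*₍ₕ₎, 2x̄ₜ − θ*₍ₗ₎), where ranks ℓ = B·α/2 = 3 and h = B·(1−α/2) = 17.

(215.3, 232.1)

Percentile endpoints at ranks 3 and 17: θ*₍3₎ = 219.7, θ*₍17₎ = 236.5.
Basic interval reflects these around x̄ₜ:
  lower = 2 × 225.9 − 236.5 = 215.3
  upper = 2 × 225.9 − 219.7 = 232.1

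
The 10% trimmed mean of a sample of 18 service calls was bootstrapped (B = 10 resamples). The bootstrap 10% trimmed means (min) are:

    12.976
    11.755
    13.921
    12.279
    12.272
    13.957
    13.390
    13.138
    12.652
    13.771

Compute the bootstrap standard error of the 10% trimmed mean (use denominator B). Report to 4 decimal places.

SE* = 0.7246

Bootstrap SE is the standard deviation of the 10 replicate 10% trimmed means.
Mean of replicates: (12.976 + 11.755 + 13.921 + 12.279 + 12.272 + 13.957 + 13.390 + 13.138 + 12.652 + 13.771) / 10 = 130.11100 / 10 = 13.01110
Sum of squared deviations: (−0.03510)² + (−1.25610)² + (+0.90990)² + (−0.73210)² + (−0.73910)² + (+0.94590)² + (+0.37890)² + (+0.12690)² + (−0.35910)² + (+0.75990)² = 5.24997
Variance = 5.24997 / 10 = 0.52500
SE* = √0.52500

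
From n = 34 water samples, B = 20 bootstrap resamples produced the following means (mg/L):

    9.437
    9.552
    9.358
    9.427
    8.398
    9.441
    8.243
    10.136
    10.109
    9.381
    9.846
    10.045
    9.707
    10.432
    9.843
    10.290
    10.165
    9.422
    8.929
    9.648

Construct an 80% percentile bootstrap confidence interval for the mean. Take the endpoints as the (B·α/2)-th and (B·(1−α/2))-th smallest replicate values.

Sorted replicates: 8.243, 8.398, 8.929, 9.358, 9.381, 9.422, 9.427, 9.437, 9.441, 9.552, 9.648, 9.707, 9.843, 9.846, 10.045, 10.109, 10.136, 10.165, 10.290, 10.432
α = 0.20; lower rank = 20 × 0.100 = 2; upper rank = 20 × 0.900 = 18.
The 2nd smallest replicate is 8.398; the 18th is 10.165.

(8.398, 10.165)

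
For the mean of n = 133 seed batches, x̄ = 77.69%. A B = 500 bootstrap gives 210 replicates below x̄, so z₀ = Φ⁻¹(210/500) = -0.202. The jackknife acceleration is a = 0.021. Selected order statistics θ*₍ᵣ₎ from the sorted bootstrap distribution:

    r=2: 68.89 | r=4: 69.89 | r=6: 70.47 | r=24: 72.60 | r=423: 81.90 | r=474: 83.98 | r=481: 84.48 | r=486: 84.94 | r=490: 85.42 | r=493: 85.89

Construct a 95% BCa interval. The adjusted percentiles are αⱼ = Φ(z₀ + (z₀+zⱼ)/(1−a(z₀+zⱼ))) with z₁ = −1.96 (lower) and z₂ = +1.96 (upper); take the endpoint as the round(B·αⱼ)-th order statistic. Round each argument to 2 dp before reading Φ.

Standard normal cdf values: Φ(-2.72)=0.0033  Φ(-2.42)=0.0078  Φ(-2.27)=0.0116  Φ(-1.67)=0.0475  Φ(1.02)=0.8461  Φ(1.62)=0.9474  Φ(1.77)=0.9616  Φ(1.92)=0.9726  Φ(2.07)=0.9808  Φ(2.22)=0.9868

(70.47, 83.98)

Lower: z₀ + z₁ = -0.202 + (-1.960) = -2.162; 1 − a(z₀+z₁) = 1 − (0.021)(-2.162) = 1.0454; argument = -0.202 + (-2.162)/1.0454 = -2.2701 → -2.27.
α₁ = Φ(-2.27) = 0.0116; rank = round(500 × 0.0116) = 6; θ*₍6₎ = 70.47.
Upper: z₀ + z₂ = 1.758; 1 − a(z₀+z₂) = 0.9631; argument = 1.6234 → 1.62; α₂ = 0.9474; rank = 474; θ*₍474₎ = 83.98.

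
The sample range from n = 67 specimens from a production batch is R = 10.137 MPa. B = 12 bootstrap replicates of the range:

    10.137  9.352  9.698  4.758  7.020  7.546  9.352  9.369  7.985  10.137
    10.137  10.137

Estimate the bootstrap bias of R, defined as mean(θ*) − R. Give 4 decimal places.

mean(θ*) = (10.137 + 9.352 + 9.698 + 4.758 + 7.020 + 7.546 + 9.352 + 9.369 + 7.985 + 10.137 + 10.137 + 10.137) / 12 = 8.80233
bias = 8.80233 − 10.137

bias = −1.3347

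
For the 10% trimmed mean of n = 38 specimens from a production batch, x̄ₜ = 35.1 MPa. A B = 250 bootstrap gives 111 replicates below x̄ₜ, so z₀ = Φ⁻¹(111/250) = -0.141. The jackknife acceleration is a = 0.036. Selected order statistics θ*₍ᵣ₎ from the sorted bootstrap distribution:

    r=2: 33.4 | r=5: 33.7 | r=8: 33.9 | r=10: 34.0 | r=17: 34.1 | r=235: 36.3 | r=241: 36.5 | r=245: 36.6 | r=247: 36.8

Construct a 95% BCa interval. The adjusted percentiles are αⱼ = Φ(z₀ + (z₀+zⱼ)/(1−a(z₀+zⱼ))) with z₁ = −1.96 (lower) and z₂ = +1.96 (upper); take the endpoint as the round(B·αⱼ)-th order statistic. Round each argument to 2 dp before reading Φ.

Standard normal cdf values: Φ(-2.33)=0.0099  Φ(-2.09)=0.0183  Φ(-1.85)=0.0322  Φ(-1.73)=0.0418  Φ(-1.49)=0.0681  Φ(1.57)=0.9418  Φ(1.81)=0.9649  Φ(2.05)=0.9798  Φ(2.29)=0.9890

(33.7, 36.5)

Lower: z₀ + z₁ = -0.141 + (-1.960) = -2.101; 1 − a(z₀+z₁) = 1 − (0.036)(-2.101) = 1.0756; argument = -0.141 + (-2.101)/1.0756 = -2.0943 → -2.09.
α₁ = Φ(-2.09) = 0.0183; rank = round(250 × 0.0183) = 5; θ*₍5₎ = 33.7.
Upper: z₀ + z₂ = 1.819; 1 − a(z₀+z₂) = 0.9345; argument = 1.8055 → 1.81; α₂ = 0.9649; rank = 241; θ*₍241₎ = 36.5.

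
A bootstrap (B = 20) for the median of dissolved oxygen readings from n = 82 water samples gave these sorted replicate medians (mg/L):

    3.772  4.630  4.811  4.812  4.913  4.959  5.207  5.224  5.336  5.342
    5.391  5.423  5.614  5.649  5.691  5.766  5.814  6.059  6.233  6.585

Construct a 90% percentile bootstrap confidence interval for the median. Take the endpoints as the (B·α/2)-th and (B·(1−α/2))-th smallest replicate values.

α = 0.10; lower rank = 20 × 0.050 = 1; upper rank = 20 × 0.950 = 19.
The 1st smallest replicate is 3.772; the 19th is 6.233.

(3.772, 6.233)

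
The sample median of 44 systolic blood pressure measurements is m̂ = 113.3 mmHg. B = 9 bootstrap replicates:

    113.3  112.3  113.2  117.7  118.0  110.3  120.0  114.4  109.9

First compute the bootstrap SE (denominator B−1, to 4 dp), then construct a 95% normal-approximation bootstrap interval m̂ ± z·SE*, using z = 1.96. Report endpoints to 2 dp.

(106.39, 120.21)

Mean of replicates = 114.3444; sum of squared deviations = 99.3022; SE* = √(99.3022/8) = 3.5232
Margin = 1.96 × 3.5232 = 6.905
Interval: 113.3 ± 6.905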